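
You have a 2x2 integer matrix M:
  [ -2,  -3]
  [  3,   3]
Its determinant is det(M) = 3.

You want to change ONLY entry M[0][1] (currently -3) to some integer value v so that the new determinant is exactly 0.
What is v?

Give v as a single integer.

Answer: -2

Derivation:
det is linear in entry M[0][1]: det = old_det + (v - -3) * C_01
Cofactor C_01 = -3
Want det = 0: 3 + (v - -3) * -3 = 0
  (v - -3) = -3 / -3 = 1
  v = -3 + (1) = -2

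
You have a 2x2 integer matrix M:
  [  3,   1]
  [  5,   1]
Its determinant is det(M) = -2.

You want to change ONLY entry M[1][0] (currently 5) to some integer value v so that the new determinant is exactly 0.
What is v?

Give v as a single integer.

Answer: 3

Derivation:
det is linear in entry M[1][0]: det = old_det + (v - 5) * C_10
Cofactor C_10 = -1
Want det = 0: -2 + (v - 5) * -1 = 0
  (v - 5) = 2 / -1 = -2
  v = 5 + (-2) = 3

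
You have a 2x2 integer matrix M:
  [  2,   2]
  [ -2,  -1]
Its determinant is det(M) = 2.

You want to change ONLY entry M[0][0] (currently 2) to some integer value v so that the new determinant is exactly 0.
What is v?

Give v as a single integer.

Answer: 4

Derivation:
det is linear in entry M[0][0]: det = old_det + (v - 2) * C_00
Cofactor C_00 = -1
Want det = 0: 2 + (v - 2) * -1 = 0
  (v - 2) = -2 / -1 = 2
  v = 2 + (2) = 4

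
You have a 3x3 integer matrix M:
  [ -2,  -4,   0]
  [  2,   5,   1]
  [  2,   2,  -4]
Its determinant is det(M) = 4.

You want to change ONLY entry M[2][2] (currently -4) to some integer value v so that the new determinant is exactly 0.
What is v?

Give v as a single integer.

Answer: -2

Derivation:
det is linear in entry M[2][2]: det = old_det + (v - -4) * C_22
Cofactor C_22 = -2
Want det = 0: 4 + (v - -4) * -2 = 0
  (v - -4) = -4 / -2 = 2
  v = -4 + (2) = -2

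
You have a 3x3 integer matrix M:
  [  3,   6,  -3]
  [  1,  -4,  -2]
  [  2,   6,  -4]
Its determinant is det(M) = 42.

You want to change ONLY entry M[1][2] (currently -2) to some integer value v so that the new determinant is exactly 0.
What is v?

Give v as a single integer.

det is linear in entry M[1][2]: det = old_det + (v - -2) * C_12
Cofactor C_12 = -6
Want det = 0: 42 + (v - -2) * -6 = 0
  (v - -2) = -42 / -6 = 7
  v = -2 + (7) = 5

Answer: 5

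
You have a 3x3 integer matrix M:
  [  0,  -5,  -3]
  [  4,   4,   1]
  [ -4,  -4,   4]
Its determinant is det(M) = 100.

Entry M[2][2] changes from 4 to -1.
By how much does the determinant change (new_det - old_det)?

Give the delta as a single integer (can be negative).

Cofactor C_22 = 20
Entry delta = -1 - 4 = -5
Det delta = entry_delta * cofactor = -5 * 20 = -100

Answer: -100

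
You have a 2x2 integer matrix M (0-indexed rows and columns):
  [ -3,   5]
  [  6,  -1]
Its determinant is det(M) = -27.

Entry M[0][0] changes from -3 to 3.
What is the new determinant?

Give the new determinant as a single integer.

Answer: -33

Derivation:
det is linear in row 0: changing M[0][0] by delta changes det by delta * cofactor(0,0).
Cofactor C_00 = (-1)^(0+0) * minor(0,0) = -1
Entry delta = 3 - -3 = 6
Det delta = 6 * -1 = -6
New det = -27 + -6 = -33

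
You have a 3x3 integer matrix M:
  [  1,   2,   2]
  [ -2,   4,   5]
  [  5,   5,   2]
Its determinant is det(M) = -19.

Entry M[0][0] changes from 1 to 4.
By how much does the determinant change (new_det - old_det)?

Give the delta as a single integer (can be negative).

Answer: -51

Derivation:
Cofactor C_00 = -17
Entry delta = 4 - 1 = 3
Det delta = entry_delta * cofactor = 3 * -17 = -51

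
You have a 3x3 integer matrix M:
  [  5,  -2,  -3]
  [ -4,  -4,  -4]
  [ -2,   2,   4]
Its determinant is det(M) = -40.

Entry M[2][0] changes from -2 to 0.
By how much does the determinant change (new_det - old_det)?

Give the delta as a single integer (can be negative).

Cofactor C_20 = -4
Entry delta = 0 - -2 = 2
Det delta = entry_delta * cofactor = 2 * -4 = -8

Answer: -8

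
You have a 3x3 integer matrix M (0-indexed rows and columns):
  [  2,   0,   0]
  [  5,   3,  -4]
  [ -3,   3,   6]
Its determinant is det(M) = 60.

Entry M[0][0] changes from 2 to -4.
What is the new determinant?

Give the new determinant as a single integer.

det is linear in row 0: changing M[0][0] by delta changes det by delta * cofactor(0,0).
Cofactor C_00 = (-1)^(0+0) * minor(0,0) = 30
Entry delta = -4 - 2 = -6
Det delta = -6 * 30 = -180
New det = 60 + -180 = -120

Answer: -120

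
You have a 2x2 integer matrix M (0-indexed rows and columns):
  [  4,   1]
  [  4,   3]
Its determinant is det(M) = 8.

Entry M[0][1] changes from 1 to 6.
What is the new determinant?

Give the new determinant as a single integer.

Answer: -12

Derivation:
det is linear in row 0: changing M[0][1] by delta changes det by delta * cofactor(0,1).
Cofactor C_01 = (-1)^(0+1) * minor(0,1) = -4
Entry delta = 6 - 1 = 5
Det delta = 5 * -4 = -20
New det = 8 + -20 = -12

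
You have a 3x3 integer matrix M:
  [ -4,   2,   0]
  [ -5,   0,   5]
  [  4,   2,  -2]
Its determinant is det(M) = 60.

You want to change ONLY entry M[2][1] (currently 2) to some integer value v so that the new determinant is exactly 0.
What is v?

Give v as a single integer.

det is linear in entry M[2][1]: det = old_det + (v - 2) * C_21
Cofactor C_21 = 20
Want det = 0: 60 + (v - 2) * 20 = 0
  (v - 2) = -60 / 20 = -3
  v = 2 + (-3) = -1

Answer: -1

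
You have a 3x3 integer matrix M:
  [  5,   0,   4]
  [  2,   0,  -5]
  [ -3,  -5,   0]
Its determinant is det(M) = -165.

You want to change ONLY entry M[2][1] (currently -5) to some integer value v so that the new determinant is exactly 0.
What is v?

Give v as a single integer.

det is linear in entry M[2][1]: det = old_det + (v - -5) * C_21
Cofactor C_21 = 33
Want det = 0: -165 + (v - -5) * 33 = 0
  (v - -5) = 165 / 33 = 5
  v = -5 + (5) = 0

Answer: 0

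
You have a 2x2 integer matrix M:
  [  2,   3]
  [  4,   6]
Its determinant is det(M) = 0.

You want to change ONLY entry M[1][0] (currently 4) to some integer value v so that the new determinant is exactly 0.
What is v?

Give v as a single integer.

det is linear in entry M[1][0]: det = old_det + (v - 4) * C_10
Cofactor C_10 = -3
Want det = 0: 0 + (v - 4) * -3 = 0
  (v - 4) = 0 / -3 = 0
  v = 4 + (0) = 4

Answer: 4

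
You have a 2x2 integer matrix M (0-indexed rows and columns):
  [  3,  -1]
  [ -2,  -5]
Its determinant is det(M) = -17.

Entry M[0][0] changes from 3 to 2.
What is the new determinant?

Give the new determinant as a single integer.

Answer: -12

Derivation:
det is linear in row 0: changing M[0][0] by delta changes det by delta * cofactor(0,0).
Cofactor C_00 = (-1)^(0+0) * minor(0,0) = -5
Entry delta = 2 - 3 = -1
Det delta = -1 * -5 = 5
New det = -17 + 5 = -12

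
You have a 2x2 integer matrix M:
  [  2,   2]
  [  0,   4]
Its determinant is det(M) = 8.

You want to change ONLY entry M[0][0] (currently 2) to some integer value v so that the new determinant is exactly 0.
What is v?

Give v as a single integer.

det is linear in entry M[0][0]: det = old_det + (v - 2) * C_00
Cofactor C_00 = 4
Want det = 0: 8 + (v - 2) * 4 = 0
  (v - 2) = -8 / 4 = -2
  v = 2 + (-2) = 0

Answer: 0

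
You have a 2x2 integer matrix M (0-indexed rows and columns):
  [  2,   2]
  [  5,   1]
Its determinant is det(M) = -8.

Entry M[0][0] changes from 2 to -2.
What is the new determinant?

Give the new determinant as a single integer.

det is linear in row 0: changing M[0][0] by delta changes det by delta * cofactor(0,0).
Cofactor C_00 = (-1)^(0+0) * minor(0,0) = 1
Entry delta = -2 - 2 = -4
Det delta = -4 * 1 = -4
New det = -8 + -4 = -12

Answer: -12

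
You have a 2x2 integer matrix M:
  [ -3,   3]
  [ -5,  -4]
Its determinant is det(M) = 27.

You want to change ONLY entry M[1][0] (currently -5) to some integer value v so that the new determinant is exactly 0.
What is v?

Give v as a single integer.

Answer: 4

Derivation:
det is linear in entry M[1][0]: det = old_det + (v - -5) * C_10
Cofactor C_10 = -3
Want det = 0: 27 + (v - -5) * -3 = 0
  (v - -5) = -27 / -3 = 9
  v = -5 + (9) = 4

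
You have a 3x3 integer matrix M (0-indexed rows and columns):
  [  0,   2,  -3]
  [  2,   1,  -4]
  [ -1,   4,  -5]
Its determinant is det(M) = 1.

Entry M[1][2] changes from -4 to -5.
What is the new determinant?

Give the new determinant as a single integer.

det is linear in row 1: changing M[1][2] by delta changes det by delta * cofactor(1,2).
Cofactor C_12 = (-1)^(1+2) * minor(1,2) = -2
Entry delta = -5 - -4 = -1
Det delta = -1 * -2 = 2
New det = 1 + 2 = 3

Answer: 3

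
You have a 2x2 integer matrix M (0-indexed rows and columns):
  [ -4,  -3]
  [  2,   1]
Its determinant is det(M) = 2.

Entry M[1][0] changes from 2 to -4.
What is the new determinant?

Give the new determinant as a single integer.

det is linear in row 1: changing M[1][0] by delta changes det by delta * cofactor(1,0).
Cofactor C_10 = (-1)^(1+0) * minor(1,0) = 3
Entry delta = -4 - 2 = -6
Det delta = -6 * 3 = -18
New det = 2 + -18 = -16

Answer: -16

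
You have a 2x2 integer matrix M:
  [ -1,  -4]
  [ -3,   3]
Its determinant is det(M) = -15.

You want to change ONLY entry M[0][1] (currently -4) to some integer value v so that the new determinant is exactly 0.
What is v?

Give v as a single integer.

Answer: 1

Derivation:
det is linear in entry M[0][1]: det = old_det + (v - -4) * C_01
Cofactor C_01 = 3
Want det = 0: -15 + (v - -4) * 3 = 0
  (v - -4) = 15 / 3 = 5
  v = -4 + (5) = 1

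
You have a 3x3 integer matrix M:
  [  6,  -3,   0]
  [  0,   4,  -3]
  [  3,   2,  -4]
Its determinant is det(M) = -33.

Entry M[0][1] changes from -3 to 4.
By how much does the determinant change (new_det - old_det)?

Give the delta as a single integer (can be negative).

Answer: -63

Derivation:
Cofactor C_01 = -9
Entry delta = 4 - -3 = 7
Det delta = entry_delta * cofactor = 7 * -9 = -63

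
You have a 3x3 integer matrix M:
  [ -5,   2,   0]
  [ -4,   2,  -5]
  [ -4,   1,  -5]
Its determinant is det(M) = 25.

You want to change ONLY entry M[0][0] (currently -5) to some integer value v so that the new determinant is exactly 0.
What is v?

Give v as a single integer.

det is linear in entry M[0][0]: det = old_det + (v - -5) * C_00
Cofactor C_00 = -5
Want det = 0: 25 + (v - -5) * -5 = 0
  (v - -5) = -25 / -5 = 5
  v = -5 + (5) = 0

Answer: 0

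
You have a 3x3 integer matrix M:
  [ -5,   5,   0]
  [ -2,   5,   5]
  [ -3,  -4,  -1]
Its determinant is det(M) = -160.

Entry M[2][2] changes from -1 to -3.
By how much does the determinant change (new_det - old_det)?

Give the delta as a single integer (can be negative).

Cofactor C_22 = -15
Entry delta = -3 - -1 = -2
Det delta = entry_delta * cofactor = -2 * -15 = 30

Answer: 30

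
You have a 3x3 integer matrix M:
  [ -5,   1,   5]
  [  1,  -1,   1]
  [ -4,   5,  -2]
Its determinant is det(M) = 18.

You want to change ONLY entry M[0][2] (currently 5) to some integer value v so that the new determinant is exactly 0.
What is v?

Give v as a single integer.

Answer: -13

Derivation:
det is linear in entry M[0][2]: det = old_det + (v - 5) * C_02
Cofactor C_02 = 1
Want det = 0: 18 + (v - 5) * 1 = 0
  (v - 5) = -18 / 1 = -18
  v = 5 + (-18) = -13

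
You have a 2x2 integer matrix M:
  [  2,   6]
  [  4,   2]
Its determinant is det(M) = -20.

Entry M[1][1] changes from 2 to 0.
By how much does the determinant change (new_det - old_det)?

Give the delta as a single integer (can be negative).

Answer: -4

Derivation:
Cofactor C_11 = 2
Entry delta = 0 - 2 = -2
Det delta = entry_delta * cofactor = -2 * 2 = -4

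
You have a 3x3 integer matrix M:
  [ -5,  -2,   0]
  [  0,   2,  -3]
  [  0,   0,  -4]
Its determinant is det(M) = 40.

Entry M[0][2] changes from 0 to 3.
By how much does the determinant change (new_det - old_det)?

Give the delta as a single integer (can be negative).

Answer: 0

Derivation:
Cofactor C_02 = 0
Entry delta = 3 - 0 = 3
Det delta = entry_delta * cofactor = 3 * 0 = 0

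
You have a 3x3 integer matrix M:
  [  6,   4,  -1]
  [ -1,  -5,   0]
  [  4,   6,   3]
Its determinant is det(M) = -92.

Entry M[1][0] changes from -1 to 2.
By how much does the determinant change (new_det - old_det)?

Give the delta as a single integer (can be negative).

Cofactor C_10 = -18
Entry delta = 2 - -1 = 3
Det delta = entry_delta * cofactor = 3 * -18 = -54

Answer: -54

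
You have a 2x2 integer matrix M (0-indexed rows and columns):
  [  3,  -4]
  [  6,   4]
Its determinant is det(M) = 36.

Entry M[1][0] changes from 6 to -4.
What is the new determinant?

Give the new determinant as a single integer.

Answer: -4

Derivation:
det is linear in row 1: changing M[1][0] by delta changes det by delta * cofactor(1,0).
Cofactor C_10 = (-1)^(1+0) * minor(1,0) = 4
Entry delta = -4 - 6 = -10
Det delta = -10 * 4 = -40
New det = 36 + -40 = -4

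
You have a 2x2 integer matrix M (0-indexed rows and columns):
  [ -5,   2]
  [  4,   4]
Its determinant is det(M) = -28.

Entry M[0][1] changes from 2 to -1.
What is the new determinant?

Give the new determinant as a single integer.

Answer: -16

Derivation:
det is linear in row 0: changing M[0][1] by delta changes det by delta * cofactor(0,1).
Cofactor C_01 = (-1)^(0+1) * minor(0,1) = -4
Entry delta = -1 - 2 = -3
Det delta = -3 * -4 = 12
New det = -28 + 12 = -16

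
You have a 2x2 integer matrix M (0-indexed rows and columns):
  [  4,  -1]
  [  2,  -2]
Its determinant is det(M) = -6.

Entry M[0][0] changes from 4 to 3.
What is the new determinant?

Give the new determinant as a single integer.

det is linear in row 0: changing M[0][0] by delta changes det by delta * cofactor(0,0).
Cofactor C_00 = (-1)^(0+0) * minor(0,0) = -2
Entry delta = 3 - 4 = -1
Det delta = -1 * -2 = 2
New det = -6 + 2 = -4

Answer: -4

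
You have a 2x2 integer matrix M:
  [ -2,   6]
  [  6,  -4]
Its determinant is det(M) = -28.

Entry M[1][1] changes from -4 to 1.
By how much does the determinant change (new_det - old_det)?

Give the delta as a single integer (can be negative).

Answer: -10

Derivation:
Cofactor C_11 = -2
Entry delta = 1 - -4 = 5
Det delta = entry_delta * cofactor = 5 * -2 = -10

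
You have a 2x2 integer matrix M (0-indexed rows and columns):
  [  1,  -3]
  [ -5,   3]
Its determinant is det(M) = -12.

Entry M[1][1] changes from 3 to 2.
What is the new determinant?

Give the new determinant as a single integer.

det is linear in row 1: changing M[1][1] by delta changes det by delta * cofactor(1,1).
Cofactor C_11 = (-1)^(1+1) * minor(1,1) = 1
Entry delta = 2 - 3 = -1
Det delta = -1 * 1 = -1
New det = -12 + -1 = -13

Answer: -13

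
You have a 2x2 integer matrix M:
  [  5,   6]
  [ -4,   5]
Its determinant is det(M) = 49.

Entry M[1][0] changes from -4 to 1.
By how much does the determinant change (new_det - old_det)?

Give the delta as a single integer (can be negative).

Cofactor C_10 = -6
Entry delta = 1 - -4 = 5
Det delta = entry_delta * cofactor = 5 * -6 = -30

Answer: -30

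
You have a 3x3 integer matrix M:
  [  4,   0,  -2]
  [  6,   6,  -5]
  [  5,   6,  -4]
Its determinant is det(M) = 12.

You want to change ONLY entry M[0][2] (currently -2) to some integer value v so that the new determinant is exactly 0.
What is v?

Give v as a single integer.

Answer: -4

Derivation:
det is linear in entry M[0][2]: det = old_det + (v - -2) * C_02
Cofactor C_02 = 6
Want det = 0: 12 + (v - -2) * 6 = 0
  (v - -2) = -12 / 6 = -2
  v = -2 + (-2) = -4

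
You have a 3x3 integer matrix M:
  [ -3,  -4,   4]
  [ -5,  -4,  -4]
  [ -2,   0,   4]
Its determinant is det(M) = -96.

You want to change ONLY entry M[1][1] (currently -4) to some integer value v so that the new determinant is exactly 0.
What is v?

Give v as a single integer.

det is linear in entry M[1][1]: det = old_det + (v - -4) * C_11
Cofactor C_11 = -4
Want det = 0: -96 + (v - -4) * -4 = 0
  (v - -4) = 96 / -4 = -24
  v = -4 + (-24) = -28

Answer: -28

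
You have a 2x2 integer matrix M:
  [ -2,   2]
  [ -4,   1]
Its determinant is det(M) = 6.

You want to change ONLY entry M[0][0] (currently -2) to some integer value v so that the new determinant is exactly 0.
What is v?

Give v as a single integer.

det is linear in entry M[0][0]: det = old_det + (v - -2) * C_00
Cofactor C_00 = 1
Want det = 0: 6 + (v - -2) * 1 = 0
  (v - -2) = -6 / 1 = -6
  v = -2 + (-6) = -8

Answer: -8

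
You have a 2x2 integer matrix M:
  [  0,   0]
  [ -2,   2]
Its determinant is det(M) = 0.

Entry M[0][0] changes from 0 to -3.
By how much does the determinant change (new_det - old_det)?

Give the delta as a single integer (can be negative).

Answer: -6

Derivation:
Cofactor C_00 = 2
Entry delta = -3 - 0 = -3
Det delta = entry_delta * cofactor = -3 * 2 = -6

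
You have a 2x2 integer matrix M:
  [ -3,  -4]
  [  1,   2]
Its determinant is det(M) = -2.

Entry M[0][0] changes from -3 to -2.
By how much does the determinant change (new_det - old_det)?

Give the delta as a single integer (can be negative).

Answer: 2

Derivation:
Cofactor C_00 = 2
Entry delta = -2 - -3 = 1
Det delta = entry_delta * cofactor = 1 * 2 = 2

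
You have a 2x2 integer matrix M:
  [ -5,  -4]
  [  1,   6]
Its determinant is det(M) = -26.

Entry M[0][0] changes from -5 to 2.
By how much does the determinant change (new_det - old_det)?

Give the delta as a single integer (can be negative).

Answer: 42

Derivation:
Cofactor C_00 = 6
Entry delta = 2 - -5 = 7
Det delta = entry_delta * cofactor = 7 * 6 = 42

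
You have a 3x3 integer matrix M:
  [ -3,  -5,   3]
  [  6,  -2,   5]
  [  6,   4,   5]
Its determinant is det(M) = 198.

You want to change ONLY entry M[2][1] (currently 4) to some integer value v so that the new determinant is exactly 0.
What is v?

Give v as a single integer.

Answer: -2

Derivation:
det is linear in entry M[2][1]: det = old_det + (v - 4) * C_21
Cofactor C_21 = 33
Want det = 0: 198 + (v - 4) * 33 = 0
  (v - 4) = -198 / 33 = -6
  v = 4 + (-6) = -2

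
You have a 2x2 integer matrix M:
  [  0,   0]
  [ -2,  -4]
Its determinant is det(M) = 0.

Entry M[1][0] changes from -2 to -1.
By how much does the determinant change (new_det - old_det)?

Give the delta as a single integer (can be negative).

Cofactor C_10 = 0
Entry delta = -1 - -2 = 1
Det delta = entry_delta * cofactor = 1 * 0 = 0

Answer: 0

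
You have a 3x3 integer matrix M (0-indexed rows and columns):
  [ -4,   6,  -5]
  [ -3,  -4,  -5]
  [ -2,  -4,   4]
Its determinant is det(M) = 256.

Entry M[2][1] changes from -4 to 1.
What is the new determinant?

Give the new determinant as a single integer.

Answer: 231

Derivation:
det is linear in row 2: changing M[2][1] by delta changes det by delta * cofactor(2,1).
Cofactor C_21 = (-1)^(2+1) * minor(2,1) = -5
Entry delta = 1 - -4 = 5
Det delta = 5 * -5 = -25
New det = 256 + -25 = 231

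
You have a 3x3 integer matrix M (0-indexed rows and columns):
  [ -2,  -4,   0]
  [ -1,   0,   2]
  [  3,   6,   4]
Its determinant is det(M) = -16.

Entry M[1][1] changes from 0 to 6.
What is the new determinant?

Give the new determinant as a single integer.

det is linear in row 1: changing M[1][1] by delta changes det by delta * cofactor(1,1).
Cofactor C_11 = (-1)^(1+1) * minor(1,1) = -8
Entry delta = 6 - 0 = 6
Det delta = 6 * -8 = -48
New det = -16 + -48 = -64

Answer: -64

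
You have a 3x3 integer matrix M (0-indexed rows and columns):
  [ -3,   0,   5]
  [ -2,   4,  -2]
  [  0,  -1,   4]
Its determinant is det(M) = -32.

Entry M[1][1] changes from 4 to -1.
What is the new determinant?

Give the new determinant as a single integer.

det is linear in row 1: changing M[1][1] by delta changes det by delta * cofactor(1,1).
Cofactor C_11 = (-1)^(1+1) * minor(1,1) = -12
Entry delta = -1 - 4 = -5
Det delta = -5 * -12 = 60
New det = -32 + 60 = 28

Answer: 28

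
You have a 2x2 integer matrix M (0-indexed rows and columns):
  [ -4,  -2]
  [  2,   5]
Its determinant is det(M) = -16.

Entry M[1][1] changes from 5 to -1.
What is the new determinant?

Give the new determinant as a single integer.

Answer: 8

Derivation:
det is linear in row 1: changing M[1][1] by delta changes det by delta * cofactor(1,1).
Cofactor C_11 = (-1)^(1+1) * minor(1,1) = -4
Entry delta = -1 - 5 = -6
Det delta = -6 * -4 = 24
New det = -16 + 24 = 8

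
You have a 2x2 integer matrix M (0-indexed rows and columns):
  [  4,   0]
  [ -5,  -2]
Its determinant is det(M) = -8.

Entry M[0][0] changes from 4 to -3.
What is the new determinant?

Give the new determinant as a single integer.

Answer: 6

Derivation:
det is linear in row 0: changing M[0][0] by delta changes det by delta * cofactor(0,0).
Cofactor C_00 = (-1)^(0+0) * minor(0,0) = -2
Entry delta = -3 - 4 = -7
Det delta = -7 * -2 = 14
New det = -8 + 14 = 6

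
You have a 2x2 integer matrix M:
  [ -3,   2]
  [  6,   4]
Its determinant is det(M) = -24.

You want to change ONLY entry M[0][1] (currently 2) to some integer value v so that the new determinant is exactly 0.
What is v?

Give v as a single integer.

Answer: -2

Derivation:
det is linear in entry M[0][1]: det = old_det + (v - 2) * C_01
Cofactor C_01 = -6
Want det = 0: -24 + (v - 2) * -6 = 0
  (v - 2) = 24 / -6 = -4
  v = 2 + (-4) = -2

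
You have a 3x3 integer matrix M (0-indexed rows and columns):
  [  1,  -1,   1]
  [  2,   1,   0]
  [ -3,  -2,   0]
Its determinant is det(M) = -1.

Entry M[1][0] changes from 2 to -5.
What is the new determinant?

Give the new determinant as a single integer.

det is linear in row 1: changing M[1][0] by delta changes det by delta * cofactor(1,0).
Cofactor C_10 = (-1)^(1+0) * minor(1,0) = -2
Entry delta = -5 - 2 = -7
Det delta = -7 * -2 = 14
New det = -1 + 14 = 13

Answer: 13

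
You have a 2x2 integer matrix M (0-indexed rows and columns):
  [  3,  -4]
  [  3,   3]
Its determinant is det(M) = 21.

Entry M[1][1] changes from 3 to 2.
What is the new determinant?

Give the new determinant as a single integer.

Answer: 18

Derivation:
det is linear in row 1: changing M[1][1] by delta changes det by delta * cofactor(1,1).
Cofactor C_11 = (-1)^(1+1) * minor(1,1) = 3
Entry delta = 2 - 3 = -1
Det delta = -1 * 3 = -3
New det = 21 + -3 = 18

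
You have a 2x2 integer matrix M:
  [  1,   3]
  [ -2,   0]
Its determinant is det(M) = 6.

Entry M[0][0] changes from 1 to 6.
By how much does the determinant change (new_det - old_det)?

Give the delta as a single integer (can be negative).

Cofactor C_00 = 0
Entry delta = 6 - 1 = 5
Det delta = entry_delta * cofactor = 5 * 0 = 0

Answer: 0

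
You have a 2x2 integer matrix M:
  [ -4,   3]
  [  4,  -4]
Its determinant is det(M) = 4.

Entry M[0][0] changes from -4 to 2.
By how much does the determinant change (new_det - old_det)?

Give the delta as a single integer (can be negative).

Cofactor C_00 = -4
Entry delta = 2 - -4 = 6
Det delta = entry_delta * cofactor = 6 * -4 = -24

Answer: -24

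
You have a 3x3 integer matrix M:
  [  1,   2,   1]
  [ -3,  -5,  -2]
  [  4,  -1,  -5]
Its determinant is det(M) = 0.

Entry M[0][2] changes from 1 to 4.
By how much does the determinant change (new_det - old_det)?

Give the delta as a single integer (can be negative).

Cofactor C_02 = 23
Entry delta = 4 - 1 = 3
Det delta = entry_delta * cofactor = 3 * 23 = 69

Answer: 69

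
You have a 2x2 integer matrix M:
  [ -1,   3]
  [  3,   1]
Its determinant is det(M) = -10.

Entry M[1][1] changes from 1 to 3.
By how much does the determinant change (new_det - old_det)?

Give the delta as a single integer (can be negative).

Answer: -2

Derivation:
Cofactor C_11 = -1
Entry delta = 3 - 1 = 2
Det delta = entry_delta * cofactor = 2 * -1 = -2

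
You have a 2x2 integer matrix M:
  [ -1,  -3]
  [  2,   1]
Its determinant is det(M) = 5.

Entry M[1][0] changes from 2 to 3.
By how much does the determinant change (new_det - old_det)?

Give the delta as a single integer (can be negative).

Cofactor C_10 = 3
Entry delta = 3 - 2 = 1
Det delta = entry_delta * cofactor = 1 * 3 = 3

Answer: 3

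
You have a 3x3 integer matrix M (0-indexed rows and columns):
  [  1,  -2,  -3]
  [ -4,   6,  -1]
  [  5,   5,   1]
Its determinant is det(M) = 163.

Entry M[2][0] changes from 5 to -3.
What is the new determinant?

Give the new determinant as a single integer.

det is linear in row 2: changing M[2][0] by delta changes det by delta * cofactor(2,0).
Cofactor C_20 = (-1)^(2+0) * minor(2,0) = 20
Entry delta = -3 - 5 = -8
Det delta = -8 * 20 = -160
New det = 163 + -160 = 3

Answer: 3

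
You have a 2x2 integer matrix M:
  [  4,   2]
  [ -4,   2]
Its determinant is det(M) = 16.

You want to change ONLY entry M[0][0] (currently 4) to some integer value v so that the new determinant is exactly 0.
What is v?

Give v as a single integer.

det is linear in entry M[0][0]: det = old_det + (v - 4) * C_00
Cofactor C_00 = 2
Want det = 0: 16 + (v - 4) * 2 = 0
  (v - 4) = -16 / 2 = -8
  v = 4 + (-8) = -4

Answer: -4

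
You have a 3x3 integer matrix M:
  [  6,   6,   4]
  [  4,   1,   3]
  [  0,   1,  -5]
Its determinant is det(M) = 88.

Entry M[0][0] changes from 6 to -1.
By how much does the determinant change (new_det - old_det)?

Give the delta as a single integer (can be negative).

Cofactor C_00 = -8
Entry delta = -1 - 6 = -7
Det delta = entry_delta * cofactor = -7 * -8 = 56

Answer: 56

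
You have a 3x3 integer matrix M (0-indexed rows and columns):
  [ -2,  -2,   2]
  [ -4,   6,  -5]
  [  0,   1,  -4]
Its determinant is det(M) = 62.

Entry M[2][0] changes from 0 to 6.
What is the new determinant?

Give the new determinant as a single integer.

det is linear in row 2: changing M[2][0] by delta changes det by delta * cofactor(2,0).
Cofactor C_20 = (-1)^(2+0) * minor(2,0) = -2
Entry delta = 6 - 0 = 6
Det delta = 6 * -2 = -12
New det = 62 + -12 = 50

Answer: 50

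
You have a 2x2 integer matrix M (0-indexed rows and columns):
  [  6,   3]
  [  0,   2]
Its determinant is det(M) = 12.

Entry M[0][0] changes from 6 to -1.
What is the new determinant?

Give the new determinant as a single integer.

det is linear in row 0: changing M[0][0] by delta changes det by delta * cofactor(0,0).
Cofactor C_00 = (-1)^(0+0) * minor(0,0) = 2
Entry delta = -1 - 6 = -7
Det delta = -7 * 2 = -14
New det = 12 + -14 = -2

Answer: -2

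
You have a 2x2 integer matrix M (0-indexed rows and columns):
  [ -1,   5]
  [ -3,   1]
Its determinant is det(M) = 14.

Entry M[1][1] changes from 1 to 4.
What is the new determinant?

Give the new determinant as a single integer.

Answer: 11

Derivation:
det is linear in row 1: changing M[1][1] by delta changes det by delta * cofactor(1,1).
Cofactor C_11 = (-1)^(1+1) * minor(1,1) = -1
Entry delta = 4 - 1 = 3
Det delta = 3 * -1 = -3
New det = 14 + -3 = 11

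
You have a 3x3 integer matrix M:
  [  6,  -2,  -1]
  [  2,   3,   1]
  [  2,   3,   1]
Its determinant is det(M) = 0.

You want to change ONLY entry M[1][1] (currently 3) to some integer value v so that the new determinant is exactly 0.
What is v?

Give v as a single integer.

det is linear in entry M[1][1]: det = old_det + (v - 3) * C_11
Cofactor C_11 = 8
Want det = 0: 0 + (v - 3) * 8 = 0
  (v - 3) = 0 / 8 = 0
  v = 3 + (0) = 3

Answer: 3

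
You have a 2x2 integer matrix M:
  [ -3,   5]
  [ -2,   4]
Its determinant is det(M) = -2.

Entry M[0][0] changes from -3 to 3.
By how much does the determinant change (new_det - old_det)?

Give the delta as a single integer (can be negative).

Cofactor C_00 = 4
Entry delta = 3 - -3 = 6
Det delta = entry_delta * cofactor = 6 * 4 = 24

Answer: 24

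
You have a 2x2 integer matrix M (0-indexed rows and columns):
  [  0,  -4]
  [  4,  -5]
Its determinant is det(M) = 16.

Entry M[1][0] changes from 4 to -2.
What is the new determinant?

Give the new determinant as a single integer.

Answer: -8

Derivation:
det is linear in row 1: changing M[1][0] by delta changes det by delta * cofactor(1,0).
Cofactor C_10 = (-1)^(1+0) * minor(1,0) = 4
Entry delta = -2 - 4 = -6
Det delta = -6 * 4 = -24
New det = 16 + -24 = -8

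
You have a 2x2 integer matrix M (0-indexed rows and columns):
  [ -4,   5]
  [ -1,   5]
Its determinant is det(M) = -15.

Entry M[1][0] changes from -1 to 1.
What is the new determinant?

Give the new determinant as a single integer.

Answer: -25

Derivation:
det is linear in row 1: changing M[1][0] by delta changes det by delta * cofactor(1,0).
Cofactor C_10 = (-1)^(1+0) * minor(1,0) = -5
Entry delta = 1 - -1 = 2
Det delta = 2 * -5 = -10
New det = -15 + -10 = -25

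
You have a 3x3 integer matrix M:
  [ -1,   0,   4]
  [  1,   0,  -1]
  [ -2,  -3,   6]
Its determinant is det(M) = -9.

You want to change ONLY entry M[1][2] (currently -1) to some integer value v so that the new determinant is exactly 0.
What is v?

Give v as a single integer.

det is linear in entry M[1][2]: det = old_det + (v - -1) * C_12
Cofactor C_12 = -3
Want det = 0: -9 + (v - -1) * -3 = 0
  (v - -1) = 9 / -3 = -3
  v = -1 + (-3) = -4

Answer: -4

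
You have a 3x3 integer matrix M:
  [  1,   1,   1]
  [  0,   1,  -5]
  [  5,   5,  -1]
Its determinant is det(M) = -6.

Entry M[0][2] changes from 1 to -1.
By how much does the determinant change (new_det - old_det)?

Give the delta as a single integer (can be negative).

Cofactor C_02 = -5
Entry delta = -1 - 1 = -2
Det delta = entry_delta * cofactor = -2 * -5 = 10

Answer: 10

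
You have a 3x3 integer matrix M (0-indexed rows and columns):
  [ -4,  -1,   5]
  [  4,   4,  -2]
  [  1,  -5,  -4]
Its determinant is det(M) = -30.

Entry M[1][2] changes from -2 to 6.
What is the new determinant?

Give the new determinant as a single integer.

Answer: -198

Derivation:
det is linear in row 1: changing M[1][2] by delta changes det by delta * cofactor(1,2).
Cofactor C_12 = (-1)^(1+2) * minor(1,2) = -21
Entry delta = 6 - -2 = 8
Det delta = 8 * -21 = -168
New det = -30 + -168 = -198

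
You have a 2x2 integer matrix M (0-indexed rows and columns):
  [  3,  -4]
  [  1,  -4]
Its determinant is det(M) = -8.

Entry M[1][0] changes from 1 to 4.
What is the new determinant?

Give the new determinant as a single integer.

Answer: 4

Derivation:
det is linear in row 1: changing M[1][0] by delta changes det by delta * cofactor(1,0).
Cofactor C_10 = (-1)^(1+0) * minor(1,0) = 4
Entry delta = 4 - 1 = 3
Det delta = 3 * 4 = 12
New det = -8 + 12 = 4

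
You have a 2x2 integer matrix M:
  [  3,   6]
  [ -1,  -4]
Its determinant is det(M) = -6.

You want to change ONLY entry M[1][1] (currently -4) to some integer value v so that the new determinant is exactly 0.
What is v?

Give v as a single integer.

Answer: -2

Derivation:
det is linear in entry M[1][1]: det = old_det + (v - -4) * C_11
Cofactor C_11 = 3
Want det = 0: -6 + (v - -4) * 3 = 0
  (v - -4) = 6 / 3 = 2
  v = -4 + (2) = -2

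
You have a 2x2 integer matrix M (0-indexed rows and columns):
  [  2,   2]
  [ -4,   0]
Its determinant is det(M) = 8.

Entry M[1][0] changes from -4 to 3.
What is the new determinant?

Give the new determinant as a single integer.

Answer: -6

Derivation:
det is linear in row 1: changing M[1][0] by delta changes det by delta * cofactor(1,0).
Cofactor C_10 = (-1)^(1+0) * minor(1,0) = -2
Entry delta = 3 - -4 = 7
Det delta = 7 * -2 = -14
New det = 8 + -14 = -6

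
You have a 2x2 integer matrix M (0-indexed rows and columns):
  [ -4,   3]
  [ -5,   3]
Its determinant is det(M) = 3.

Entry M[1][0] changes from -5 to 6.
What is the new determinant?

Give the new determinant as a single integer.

Answer: -30

Derivation:
det is linear in row 1: changing M[1][0] by delta changes det by delta * cofactor(1,0).
Cofactor C_10 = (-1)^(1+0) * minor(1,0) = -3
Entry delta = 6 - -5 = 11
Det delta = 11 * -3 = -33
New det = 3 + -33 = -30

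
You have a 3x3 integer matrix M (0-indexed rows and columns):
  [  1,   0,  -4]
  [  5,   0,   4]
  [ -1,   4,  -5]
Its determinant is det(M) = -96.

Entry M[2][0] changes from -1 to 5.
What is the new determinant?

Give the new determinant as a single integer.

Answer: -96

Derivation:
det is linear in row 2: changing M[2][0] by delta changes det by delta * cofactor(2,0).
Cofactor C_20 = (-1)^(2+0) * minor(2,0) = 0
Entry delta = 5 - -1 = 6
Det delta = 6 * 0 = 0
New det = -96 + 0 = -96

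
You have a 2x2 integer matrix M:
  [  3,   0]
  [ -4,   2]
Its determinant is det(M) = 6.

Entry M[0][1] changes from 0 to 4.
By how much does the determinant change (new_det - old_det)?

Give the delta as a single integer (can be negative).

Cofactor C_01 = 4
Entry delta = 4 - 0 = 4
Det delta = entry_delta * cofactor = 4 * 4 = 16

Answer: 16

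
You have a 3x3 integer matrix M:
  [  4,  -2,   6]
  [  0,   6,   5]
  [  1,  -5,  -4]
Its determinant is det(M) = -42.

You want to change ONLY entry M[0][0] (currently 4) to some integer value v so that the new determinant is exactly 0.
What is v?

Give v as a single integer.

det is linear in entry M[0][0]: det = old_det + (v - 4) * C_00
Cofactor C_00 = 1
Want det = 0: -42 + (v - 4) * 1 = 0
  (v - 4) = 42 / 1 = 42
  v = 4 + (42) = 46

Answer: 46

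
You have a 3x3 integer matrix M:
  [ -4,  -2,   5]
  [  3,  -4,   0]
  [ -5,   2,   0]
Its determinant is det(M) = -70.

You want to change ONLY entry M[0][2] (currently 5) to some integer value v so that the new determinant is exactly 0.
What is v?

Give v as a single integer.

Answer: 0

Derivation:
det is linear in entry M[0][2]: det = old_det + (v - 5) * C_02
Cofactor C_02 = -14
Want det = 0: -70 + (v - 5) * -14 = 0
  (v - 5) = 70 / -14 = -5
  v = 5 + (-5) = 0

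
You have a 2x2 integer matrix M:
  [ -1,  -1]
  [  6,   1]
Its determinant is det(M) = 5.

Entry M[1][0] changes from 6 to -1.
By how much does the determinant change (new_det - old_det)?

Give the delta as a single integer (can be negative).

Answer: -7

Derivation:
Cofactor C_10 = 1
Entry delta = -1 - 6 = -7
Det delta = entry_delta * cofactor = -7 * 1 = -7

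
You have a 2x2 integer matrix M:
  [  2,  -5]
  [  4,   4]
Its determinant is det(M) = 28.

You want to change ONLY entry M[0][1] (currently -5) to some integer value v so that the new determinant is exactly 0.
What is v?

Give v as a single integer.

det is linear in entry M[0][1]: det = old_det + (v - -5) * C_01
Cofactor C_01 = -4
Want det = 0: 28 + (v - -5) * -4 = 0
  (v - -5) = -28 / -4 = 7
  v = -5 + (7) = 2

Answer: 2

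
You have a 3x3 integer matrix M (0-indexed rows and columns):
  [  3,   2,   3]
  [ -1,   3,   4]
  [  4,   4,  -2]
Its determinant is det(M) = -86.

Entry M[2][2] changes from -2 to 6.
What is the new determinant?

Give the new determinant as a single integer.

det is linear in row 2: changing M[2][2] by delta changes det by delta * cofactor(2,2).
Cofactor C_22 = (-1)^(2+2) * minor(2,2) = 11
Entry delta = 6 - -2 = 8
Det delta = 8 * 11 = 88
New det = -86 + 88 = 2

Answer: 2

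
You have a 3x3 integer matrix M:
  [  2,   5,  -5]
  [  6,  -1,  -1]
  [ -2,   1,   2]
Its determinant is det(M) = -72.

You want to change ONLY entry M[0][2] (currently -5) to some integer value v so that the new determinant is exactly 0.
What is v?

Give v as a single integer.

det is linear in entry M[0][2]: det = old_det + (v - -5) * C_02
Cofactor C_02 = 4
Want det = 0: -72 + (v - -5) * 4 = 0
  (v - -5) = 72 / 4 = 18
  v = -5 + (18) = 13

Answer: 13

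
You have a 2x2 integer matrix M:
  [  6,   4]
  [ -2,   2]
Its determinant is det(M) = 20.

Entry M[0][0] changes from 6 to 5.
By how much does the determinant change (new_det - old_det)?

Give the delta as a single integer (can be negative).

Cofactor C_00 = 2
Entry delta = 5 - 6 = -1
Det delta = entry_delta * cofactor = -1 * 2 = -2

Answer: -2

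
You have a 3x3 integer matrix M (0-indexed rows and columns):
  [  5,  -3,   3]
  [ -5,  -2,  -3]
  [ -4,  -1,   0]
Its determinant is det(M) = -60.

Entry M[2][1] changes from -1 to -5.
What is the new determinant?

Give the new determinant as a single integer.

Answer: -60

Derivation:
det is linear in row 2: changing M[2][1] by delta changes det by delta * cofactor(2,1).
Cofactor C_21 = (-1)^(2+1) * minor(2,1) = 0
Entry delta = -5 - -1 = -4
Det delta = -4 * 0 = 0
New det = -60 + 0 = -60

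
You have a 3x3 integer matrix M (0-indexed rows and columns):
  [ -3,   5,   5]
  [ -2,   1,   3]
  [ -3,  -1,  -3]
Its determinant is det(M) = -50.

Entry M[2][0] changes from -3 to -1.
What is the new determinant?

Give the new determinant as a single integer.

Answer: -30

Derivation:
det is linear in row 2: changing M[2][0] by delta changes det by delta * cofactor(2,0).
Cofactor C_20 = (-1)^(2+0) * minor(2,0) = 10
Entry delta = -1 - -3 = 2
Det delta = 2 * 10 = 20
New det = -50 + 20 = -30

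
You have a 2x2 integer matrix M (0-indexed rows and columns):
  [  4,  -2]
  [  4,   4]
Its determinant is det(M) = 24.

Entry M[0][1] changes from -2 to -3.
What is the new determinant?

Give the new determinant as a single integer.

Answer: 28

Derivation:
det is linear in row 0: changing M[0][1] by delta changes det by delta * cofactor(0,1).
Cofactor C_01 = (-1)^(0+1) * minor(0,1) = -4
Entry delta = -3 - -2 = -1
Det delta = -1 * -4 = 4
New det = 24 + 4 = 28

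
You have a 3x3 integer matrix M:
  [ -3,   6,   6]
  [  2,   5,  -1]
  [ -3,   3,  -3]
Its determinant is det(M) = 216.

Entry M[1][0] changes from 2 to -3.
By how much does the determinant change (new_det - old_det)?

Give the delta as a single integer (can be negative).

Cofactor C_10 = 36
Entry delta = -3 - 2 = -5
Det delta = entry_delta * cofactor = -5 * 36 = -180

Answer: -180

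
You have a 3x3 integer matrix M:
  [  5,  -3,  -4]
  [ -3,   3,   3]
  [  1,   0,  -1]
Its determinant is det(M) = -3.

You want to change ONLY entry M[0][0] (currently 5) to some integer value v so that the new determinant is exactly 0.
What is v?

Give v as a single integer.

Answer: 4

Derivation:
det is linear in entry M[0][0]: det = old_det + (v - 5) * C_00
Cofactor C_00 = -3
Want det = 0: -3 + (v - 5) * -3 = 0
  (v - 5) = 3 / -3 = -1
  v = 5 + (-1) = 4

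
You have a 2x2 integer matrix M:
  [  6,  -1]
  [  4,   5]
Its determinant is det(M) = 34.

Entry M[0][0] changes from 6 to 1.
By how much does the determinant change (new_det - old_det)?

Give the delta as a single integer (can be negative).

Cofactor C_00 = 5
Entry delta = 1 - 6 = -5
Det delta = entry_delta * cofactor = -5 * 5 = -25

Answer: -25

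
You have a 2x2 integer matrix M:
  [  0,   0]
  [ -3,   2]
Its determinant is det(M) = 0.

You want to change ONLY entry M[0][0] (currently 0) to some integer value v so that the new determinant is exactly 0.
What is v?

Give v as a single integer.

Answer: 0

Derivation:
det is linear in entry M[0][0]: det = old_det + (v - 0) * C_00
Cofactor C_00 = 2
Want det = 0: 0 + (v - 0) * 2 = 0
  (v - 0) = 0 / 2 = 0
  v = 0 + (0) = 0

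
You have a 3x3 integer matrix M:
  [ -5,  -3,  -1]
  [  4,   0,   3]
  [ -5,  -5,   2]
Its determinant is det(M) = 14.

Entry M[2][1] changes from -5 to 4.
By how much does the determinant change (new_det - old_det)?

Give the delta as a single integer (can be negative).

Answer: 99

Derivation:
Cofactor C_21 = 11
Entry delta = 4 - -5 = 9
Det delta = entry_delta * cofactor = 9 * 11 = 99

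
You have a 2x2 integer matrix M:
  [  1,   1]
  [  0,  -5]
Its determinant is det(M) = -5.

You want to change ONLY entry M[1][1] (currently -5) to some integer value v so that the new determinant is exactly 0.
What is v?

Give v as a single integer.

det is linear in entry M[1][1]: det = old_det + (v - -5) * C_11
Cofactor C_11 = 1
Want det = 0: -5 + (v - -5) * 1 = 0
  (v - -5) = 5 / 1 = 5
  v = -5 + (5) = 0

Answer: 0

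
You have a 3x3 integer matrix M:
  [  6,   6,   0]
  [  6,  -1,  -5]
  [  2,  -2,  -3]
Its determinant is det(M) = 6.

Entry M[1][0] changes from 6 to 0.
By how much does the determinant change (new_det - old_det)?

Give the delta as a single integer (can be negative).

Answer: -108

Derivation:
Cofactor C_10 = 18
Entry delta = 0 - 6 = -6
Det delta = entry_delta * cofactor = -6 * 18 = -108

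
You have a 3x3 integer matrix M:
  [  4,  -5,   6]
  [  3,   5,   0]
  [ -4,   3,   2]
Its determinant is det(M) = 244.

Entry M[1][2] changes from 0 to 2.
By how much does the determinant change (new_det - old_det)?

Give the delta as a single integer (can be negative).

Cofactor C_12 = 8
Entry delta = 2 - 0 = 2
Det delta = entry_delta * cofactor = 2 * 8 = 16

Answer: 16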